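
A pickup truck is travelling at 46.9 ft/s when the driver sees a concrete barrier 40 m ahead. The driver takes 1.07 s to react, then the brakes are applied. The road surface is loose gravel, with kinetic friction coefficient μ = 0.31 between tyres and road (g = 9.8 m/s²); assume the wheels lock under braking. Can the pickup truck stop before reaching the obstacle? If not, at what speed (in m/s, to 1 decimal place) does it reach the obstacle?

46.9 ft/s × 0.3048 = 14.2951 m/s.
a = μg = 0.31 × 9.8 = 3.038 m/s².
Reaction distance = 14.2951 × 1.07 = 15.296 m.
Braking distance needed to stop: v²/(2a) = 204.350 / 6.076 = 33.632 m, so total needed = 15.296 + 33.632 = 48.928 m > 40 m — it cannot stop.
Distance remaining when braking begins: 40 − 15.296 = 24.704 m.
v² = v₀² − 2a·d = 204.350 − 2 × 3.038 × 24.704 = 54.248 m²/s².
v = √54.248 = 7.365 m/s.

No — it strikes the obstacle at 7.4 m/s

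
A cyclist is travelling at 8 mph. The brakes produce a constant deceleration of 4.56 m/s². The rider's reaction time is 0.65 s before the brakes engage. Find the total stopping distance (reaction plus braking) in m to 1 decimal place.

8 mph × 0.44704 = 3.5763 m/s.
Reaction distance = v·t_r = 3.5763 × 0.65 = 2.325 m.
Braking distance = v²/(2a) = 3.5763² / (2 × 4.560) = 12.790 / 9.120 = 1.402 m.
Total = 2.325 + 1.402 = 3.727 m.

Total stopping distance ≈ 3.7 m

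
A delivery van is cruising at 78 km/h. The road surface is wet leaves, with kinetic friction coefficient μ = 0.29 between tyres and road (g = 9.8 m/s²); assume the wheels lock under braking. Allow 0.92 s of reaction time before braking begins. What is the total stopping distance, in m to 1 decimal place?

Total stopping distance ≈ 102.5 m

78 km/h ÷ 3.6 = 21.6667 m/s.
a = μg = 0.29 × 9.8 = 2.842 m/s².
Reaction distance = v·t_r = 21.6667 × 0.92 = 19.933 m.
Braking distance = v²/(2a) = 21.6667² / (2 × 2.842) = 469.446 / 5.684 = 82.591 m.
Total = 19.933 + 82.591 = 102.524 m.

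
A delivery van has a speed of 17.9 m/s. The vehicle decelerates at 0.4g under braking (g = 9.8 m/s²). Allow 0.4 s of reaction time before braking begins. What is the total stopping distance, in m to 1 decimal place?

Total stopping distance ≈ 48.0 m

a = 0.4 × 9.8 = 3.920 m/s².
Reaction distance = v·t_r = 17.9000 × 0.4 = 7.160 m.
Braking distance = v²/(2a) = 17.9000² / (2 × 3.920) = 320.410 / 7.840 = 40.869 m.
Total = 7.160 + 40.869 = 48.029 m.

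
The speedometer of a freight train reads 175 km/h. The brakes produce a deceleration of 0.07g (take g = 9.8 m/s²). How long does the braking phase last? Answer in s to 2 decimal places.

Braking time ≈ 70.86 s

175 km/h ÷ 3.6 = 48.6111 m/s.
a = 0.07 × 9.8 = 0.686 m/s².
Braking time = v/a = 48.6111 / 0.686 = 70.862 s.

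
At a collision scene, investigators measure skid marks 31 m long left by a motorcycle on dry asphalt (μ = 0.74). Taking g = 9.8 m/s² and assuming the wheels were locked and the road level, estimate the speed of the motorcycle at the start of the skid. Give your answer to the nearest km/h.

Initial speed ≈ 76 km/h

Deceleration a = μg = 0.74 × 9.8 = 7.252 m/s².
v = √(2a·d) = √(2 × 7.252 × 31) = √449.624 = 21.2043 m/s.
= 21.2043 × 3.6 = 76.335 km/h.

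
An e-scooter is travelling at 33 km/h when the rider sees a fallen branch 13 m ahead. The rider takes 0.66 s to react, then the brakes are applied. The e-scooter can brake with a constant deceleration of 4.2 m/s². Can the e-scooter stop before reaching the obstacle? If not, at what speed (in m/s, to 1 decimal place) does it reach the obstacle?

33 km/h ÷ 3.6 = 9.1667 m/s.
Reaction distance = 9.1667 × 0.66 = 6.050 m.
Braking distance needed to stop: v²/(2a) = 84.028 / 8.400 = 10.003 m, so total needed = 6.050 + 10.003 = 16.053 m > 13 m — it cannot stop.
Distance remaining when braking begins: 13 − 6.050 = 6.950 m.
v² = v₀² − 2a·d = 84.028 − 2 × 4.200 × 6.950 = 25.648 m²/s².
v = √25.648 = 5.064 m/s.

No — it strikes the obstacle at 5.1 m/s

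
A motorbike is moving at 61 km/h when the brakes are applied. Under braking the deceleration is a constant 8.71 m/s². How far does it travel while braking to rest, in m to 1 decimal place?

61 km/h ÷ 3.6 = 16.9444 m/s.
Braking distance = v²/(2a) = 16.9444² / (2 × 8.710) = 287.113 / 17.420 = 16.482 m.

Braking distance ≈ 16.5 m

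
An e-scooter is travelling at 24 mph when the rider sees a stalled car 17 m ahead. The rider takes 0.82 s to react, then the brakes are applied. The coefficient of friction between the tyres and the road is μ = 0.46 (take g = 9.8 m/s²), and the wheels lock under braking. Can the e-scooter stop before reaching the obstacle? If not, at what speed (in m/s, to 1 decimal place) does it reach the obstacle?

24 mph × 0.44704 = 10.7290 m/s.
a = μg = 0.46 × 9.8 = 4.508 m/s².
Reaction distance = 10.7290 × 0.82 = 8.798 m.
Braking distance needed to stop: v²/(2a) = 115.111 / 9.016 = 12.767 m, so total needed = 8.798 + 12.767 = 21.565 m > 17 m — it cannot stop.
Distance remaining when braking begins: 17 − 8.798 = 8.202 m.
v² = v₀² − 2a·d = 115.111 − 2 × 4.508 × 8.202 = 41.162 m²/s².
v = √41.162 = 6.416 m/s.

No — it strikes the obstacle at 6.4 m/s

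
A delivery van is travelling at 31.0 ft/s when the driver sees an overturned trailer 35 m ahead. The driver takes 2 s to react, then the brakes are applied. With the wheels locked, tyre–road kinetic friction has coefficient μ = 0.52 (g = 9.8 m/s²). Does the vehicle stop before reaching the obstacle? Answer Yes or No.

Yes

31 ft/s × 0.3048 = 9.4488 m/s.
a = μg = 0.52 × 9.8 = 5.096 m/s².
Reaction distance = 9.4488 × 2 = 18.898 m.
Braking distance = v²/(2a) = 89.280 / 10.192 = 8.760 m.
Total stopping distance = 18.898 + 8.760 = 27.658 m, vs 35 m available — it stops with 35 − 27.658 = 7.342 m to spare.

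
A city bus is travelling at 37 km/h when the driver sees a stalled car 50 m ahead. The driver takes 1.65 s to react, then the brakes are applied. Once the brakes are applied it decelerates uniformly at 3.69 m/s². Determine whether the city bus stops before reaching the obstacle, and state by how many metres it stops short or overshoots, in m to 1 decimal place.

37 km/h ÷ 3.6 = 10.2778 m/s.
Reaction distance = 10.2778 × 1.65 = 16.958 m.
Braking distance = v²/(2a) = 105.633 / 7.380 = 14.313 m.
Total stopping distance = 16.958 + 14.313 = 31.271 m, vs 50 m available — it stops with 50 − 31.271 = 18.729 m to spare.

Yes — it stops 18.7 m short of the obstacle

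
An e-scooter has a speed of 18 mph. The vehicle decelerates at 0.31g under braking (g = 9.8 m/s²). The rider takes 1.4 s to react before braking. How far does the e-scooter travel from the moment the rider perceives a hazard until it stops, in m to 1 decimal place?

Total stopping distance ≈ 21.9 m

18 mph × 0.44704 = 8.0467 m/s.
a = 0.31 × 9.8 = 3.038 m/s².
Reaction distance = v·t_r = 8.0467 × 1.4 = 11.265 m.
Braking distance = v²/(2a) = 8.0467² / (2 × 3.038) = 64.749 / 6.076 = 10.657 m.
Total = 11.265 + 10.657 = 21.922 m.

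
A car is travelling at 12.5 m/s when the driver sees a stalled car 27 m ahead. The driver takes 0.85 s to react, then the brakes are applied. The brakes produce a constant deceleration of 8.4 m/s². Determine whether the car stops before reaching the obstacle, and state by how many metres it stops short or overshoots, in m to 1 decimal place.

Reaction distance = 12.5000 × 0.85 = 10.625 m.
Braking distance = v²/(2a) = 156.250 / 16.800 = 9.301 m.
Total stopping distance = 10.625 + 9.301 = 19.926 m, vs 27 m available — it stops with 27 − 19.926 = 7.074 m to spare.

Yes — it stops 7.1 m short of the obstacle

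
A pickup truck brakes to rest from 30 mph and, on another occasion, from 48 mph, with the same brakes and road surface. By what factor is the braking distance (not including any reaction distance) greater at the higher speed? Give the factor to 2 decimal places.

Factor ≈ 2.56

Braking distance d = v²/(2a), so with a fixed, d ∝ v².
Factor = (48/30)² = 1.6000² = 2.5600.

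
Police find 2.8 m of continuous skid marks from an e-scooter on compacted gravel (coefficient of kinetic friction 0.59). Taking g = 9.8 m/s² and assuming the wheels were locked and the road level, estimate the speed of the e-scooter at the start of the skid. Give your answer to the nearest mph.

Initial speed ≈ 13 mph

Deceleration a = μg = 0.59 × 9.8 = 5.782 m/s².
v = √(2a·d) = √(2 × 5.782 × 2.8) = √32.379 = 5.6903 m/s.
= 5.6903 ÷ 0.44704 = 12.729 mph.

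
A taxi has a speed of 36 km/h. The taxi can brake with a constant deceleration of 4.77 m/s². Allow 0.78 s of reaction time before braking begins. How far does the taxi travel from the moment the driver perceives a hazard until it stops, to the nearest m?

Total stopping distance ≈ 18 m

36 km/h ÷ 3.6 = 10.0000 m/s.
Reaction distance = v·t_r = 10.0000 × 0.78 = 7.800 m.
Braking distance = v²/(2a) = 10.0000² / (2 × 4.770) = 100.000 / 9.540 = 10.482 m.
Total = 7.800 + 10.482 = 18.282 m.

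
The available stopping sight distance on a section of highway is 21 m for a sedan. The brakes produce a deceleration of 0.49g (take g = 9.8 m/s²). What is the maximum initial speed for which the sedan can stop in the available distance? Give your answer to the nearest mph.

Maximum speed ≈ 32 mph

a = 0.49 × 9.8 = 4.802 m/s².
v²/(2a) = d ⇒ v = √(2 × 4.802 × 21) = √201.68 = 14.2014 m/s.
14.2014 m/s ÷ 0.44704 = 31.768 mph.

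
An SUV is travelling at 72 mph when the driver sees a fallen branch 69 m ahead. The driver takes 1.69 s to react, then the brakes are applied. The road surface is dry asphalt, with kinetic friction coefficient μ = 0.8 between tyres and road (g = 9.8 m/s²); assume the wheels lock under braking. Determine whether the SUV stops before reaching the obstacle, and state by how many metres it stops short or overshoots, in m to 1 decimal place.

No — it overshoots by 51.5 m

72 mph × 0.44704 = 32.1869 m/s.
a = μg = 0.8 × 9.8 = 7.840 m/s².
Reaction distance = 32.1869 × 1.69 = 54.396 m.
Braking distance = v²/(2a) = 1035.997 / 15.680 = 66.071 m.
Total stopping distance = 54.396 + 66.071 = 120.467 m, vs 69 m available — it cannot stop in time and overshoots by 120.467 − 69 = 51.467 m.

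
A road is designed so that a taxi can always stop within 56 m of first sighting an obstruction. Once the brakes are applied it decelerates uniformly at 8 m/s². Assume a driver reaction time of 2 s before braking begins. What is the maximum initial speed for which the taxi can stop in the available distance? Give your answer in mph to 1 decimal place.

Stopping distance: v·t_r + v²/(2a) = 56 with t_r = 2 s and a = 8.000 m/s².
So v² + 32.000 v − 896.00 = 0.
Positive root: v = −a·t_r + √((a·t_r)² + 2a·d) = −16.000 + √(256.000 + 896.00) = 17.9411 m/s.
17.9411 m/s ÷ 0.44704 = 40.133 mph.

Maximum speed ≈ 40.1 mph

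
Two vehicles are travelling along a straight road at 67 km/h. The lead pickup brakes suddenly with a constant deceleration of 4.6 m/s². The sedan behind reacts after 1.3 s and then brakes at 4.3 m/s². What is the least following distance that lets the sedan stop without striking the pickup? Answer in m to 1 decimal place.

Minimum gap ≈ 26.8 m

67 km/h ÷ 3.6 = 18.6111 m/s.
Leader travels v²/(2a_L) = 346.373 / 9.200 = 37.649 m before stopping.
Follower covers v·t_r = 18.6111 × 1.3 = 24.194 m while reacting, then v²/(2a_F) = 346.373 / 8.600 = 40.276 m while braking, for a total of 24.194 + 40.276 = 64.470 m.
Since a_F ≤ a_L and the follower starts braking later, the follower is never slower than the leader, so the closest approach is when both have stopped.
Minimum gap = 64.470 − 37.649 = 26.821 m.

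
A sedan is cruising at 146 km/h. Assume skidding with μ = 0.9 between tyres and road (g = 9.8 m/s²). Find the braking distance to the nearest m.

146 km/h ÷ 3.6 = 40.5556 m/s.
a = μg = 0.9 × 9.8 = 8.820 m/s².
Braking distance = v²/(2a) = 40.5556² / (2 × 8.820) = 1644.757 / 17.640 = 93.240 m.

Braking distance ≈ 93 m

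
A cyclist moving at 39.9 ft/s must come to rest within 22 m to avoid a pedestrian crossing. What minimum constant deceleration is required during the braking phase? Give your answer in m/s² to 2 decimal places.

Required deceleration ≈ 3.36 m/s²

39.9 ft/s × 0.3048 = 12.1615 m/s.
v² = 2a·d ⇒ a = v²/(2d) = 12.1615² / (2 × 22.000) = 147.902 / 44.000 = 3.3614 m/s².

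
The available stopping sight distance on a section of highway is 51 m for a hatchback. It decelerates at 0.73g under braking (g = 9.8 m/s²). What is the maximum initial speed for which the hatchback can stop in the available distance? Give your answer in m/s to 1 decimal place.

a = 0.73 × 9.8 = 7.154 m/s².
v²/(2a) = d ⇒ v = √(2 × 7.154 × 51) = √729.71 = 27.0131 m/s.

Maximum speed ≈ 27.0 m/s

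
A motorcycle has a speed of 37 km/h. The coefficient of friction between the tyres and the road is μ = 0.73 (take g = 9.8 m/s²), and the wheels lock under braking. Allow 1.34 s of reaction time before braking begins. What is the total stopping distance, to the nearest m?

37 km/h ÷ 3.6 = 10.2778 m/s.
a = μg = 0.73 × 9.8 = 7.154 m/s².
Reaction distance = v·t_r = 10.2778 × 1.34 = 13.772 m.
Braking distance = v²/(2a) = 10.2778² / (2 × 7.154) = 105.633 / 14.308 = 7.383 m.
Total = 13.772 + 7.383 = 21.155 m.

Total stopping distance ≈ 21 m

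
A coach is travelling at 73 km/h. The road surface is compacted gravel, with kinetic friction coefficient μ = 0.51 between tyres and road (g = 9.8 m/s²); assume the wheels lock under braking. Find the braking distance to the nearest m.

Braking distance ≈ 41 m

73 km/h ÷ 3.6 = 20.2778 m/s.
a = μg = 0.51 × 9.8 = 4.998 m/s².
Braking distance = v²/(2a) = 20.2778² / (2 × 4.998) = 411.189 / 9.996 = 41.135 m.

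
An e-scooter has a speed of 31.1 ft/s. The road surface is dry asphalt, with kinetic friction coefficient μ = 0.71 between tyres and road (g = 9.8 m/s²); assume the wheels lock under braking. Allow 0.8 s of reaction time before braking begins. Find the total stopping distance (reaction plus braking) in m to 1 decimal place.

31.1 ft/s × 0.3048 = 9.4793 m/s.
a = μg = 0.71 × 9.8 = 6.958 m/s².
Reaction distance = v·t_r = 9.4793 × 0.8 = 7.583 m.
Braking distance = v²/(2a) = 9.4793² / (2 × 6.958) = 89.857 / 13.916 = 6.457 m.
Total = 7.583 + 6.457 = 14.040 m.

Total stopping distance ≈ 14.0 m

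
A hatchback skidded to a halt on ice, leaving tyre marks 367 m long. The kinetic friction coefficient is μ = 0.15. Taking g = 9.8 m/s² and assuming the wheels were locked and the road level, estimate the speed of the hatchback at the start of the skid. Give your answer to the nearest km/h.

Initial speed ≈ 118 km/h

Deceleration a = μg = 0.15 × 9.8 = 1.470 m/s².
v = √(2a·d) = √(2 × 1.470 × 367) = √1078.980 = 32.8478 m/s.
= 32.8478 × 3.6 = 118.252 km/h.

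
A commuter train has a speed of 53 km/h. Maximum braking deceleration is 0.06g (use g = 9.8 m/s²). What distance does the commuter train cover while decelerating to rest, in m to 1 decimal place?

53 km/h ÷ 3.6 = 14.7222 m/s.
a = 0.06 × 9.8 = 0.588 m/s².
Braking distance = v²/(2a) = 14.7222² / (2 × 0.588) = 216.743 / 1.176 = 184.305 m.

Braking distance ≈ 184.3 m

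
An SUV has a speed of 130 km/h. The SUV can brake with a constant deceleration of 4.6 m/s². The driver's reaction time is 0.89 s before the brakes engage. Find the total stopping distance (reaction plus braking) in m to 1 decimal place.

Total stopping distance ≈ 173.9 m

130 km/h ÷ 3.6 = 36.1111 m/s.
Reaction distance = v·t_r = 36.1111 × 0.89 = 32.139 m.
Braking distance = v²/(2a) = 36.1111² / (2 × 4.600) = 1304.012 / 9.200 = 141.740 m.
Total = 32.139 + 141.740 = 173.879 m.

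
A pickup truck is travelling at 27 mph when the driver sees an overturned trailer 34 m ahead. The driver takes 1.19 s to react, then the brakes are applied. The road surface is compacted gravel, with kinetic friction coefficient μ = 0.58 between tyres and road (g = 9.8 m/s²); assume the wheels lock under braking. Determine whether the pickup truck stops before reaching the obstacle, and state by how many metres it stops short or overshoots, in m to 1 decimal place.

27 mph × 0.44704 = 12.0701 m/s.
a = μg = 0.58 × 9.8 = 5.684 m/s².
Reaction distance = 12.0701 × 1.19 = 14.363 m.
Braking distance = v²/(2a) = 145.687 / 11.368 = 12.816 m.
Total stopping distance = 14.363 + 12.816 = 27.179 m, vs 34 m available — it stops with 34 − 27.179 = 6.821 m to spare.

Yes — it stops 6.8 m short of the obstacle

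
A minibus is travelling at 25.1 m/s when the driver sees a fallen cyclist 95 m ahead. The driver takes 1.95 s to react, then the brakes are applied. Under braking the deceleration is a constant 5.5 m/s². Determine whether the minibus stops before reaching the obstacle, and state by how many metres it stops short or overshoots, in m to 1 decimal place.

No — it overshoots by 11.2 m

Reaction distance = 25.1000 × 1.95 = 48.945 m.
Braking distance = v²/(2a) = 630.010 / 11.000 = 57.274 m.
Total stopping distance = 48.945 + 57.274 = 106.219 m, vs 95 m available — it cannot stop in time and overshoots by 106.219 − 95 = 11.219 m.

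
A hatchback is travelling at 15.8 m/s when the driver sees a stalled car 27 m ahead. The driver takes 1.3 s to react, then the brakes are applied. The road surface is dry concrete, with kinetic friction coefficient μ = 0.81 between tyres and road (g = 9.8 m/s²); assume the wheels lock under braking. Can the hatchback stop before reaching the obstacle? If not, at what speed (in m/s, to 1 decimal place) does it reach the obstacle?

No — it strikes the obstacle at 12.1 m/s

a = μg = 0.81 × 9.8 = 7.938 m/s².
Reaction distance = 15.8000 × 1.3 = 20.540 m.
Braking distance needed to stop: v²/(2a) = 249.640 / 15.876 = 15.724 m, so total needed = 20.540 + 15.724 = 36.264 m > 27 m — it cannot stop.
Distance remaining when braking begins: 27 − 20.540 = 6.460 m.
v² = v₀² − 2a·d = 249.640 − 2 × 7.938 × 6.460 = 147.081 m²/s².
v = √147.081 = 12.128 m/s.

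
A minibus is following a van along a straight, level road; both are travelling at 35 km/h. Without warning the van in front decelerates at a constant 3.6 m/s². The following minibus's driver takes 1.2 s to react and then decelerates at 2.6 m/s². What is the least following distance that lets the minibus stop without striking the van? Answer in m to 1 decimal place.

Minimum gap ≈ 16.7 m

35 km/h ÷ 3.6 = 9.7222 m/s.
Leader travels v²/(2a_L) = 94.521 / 7.200 = 13.128 m before stopping.
Follower covers v·t_r = 9.7222 × 1.2 = 11.667 m while reacting, then v²/(2a_F) = 94.521 / 5.200 = 18.177 m while braking, for a total of 11.667 + 18.177 = 29.844 m.
Since a_F ≤ a_L and the follower starts braking later, the follower is never slower than the leader, so the closest approach is when both have stopped.
Minimum gap = 29.844 − 13.128 = 16.716 m.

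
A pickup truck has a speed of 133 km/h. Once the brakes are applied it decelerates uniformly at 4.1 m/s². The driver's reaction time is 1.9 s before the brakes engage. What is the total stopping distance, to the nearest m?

133 km/h ÷ 3.6 = 36.9444 m/s.
Reaction distance = v·t_r = 36.9444 × 1.9 = 70.194 m.
Braking distance = v²/(2a) = 36.9444² / (2 × 4.100) = 1364.889 / 8.200 = 166.450 m.
Total = 70.194 + 166.450 = 236.644 m.

Total stopping distance ≈ 237 m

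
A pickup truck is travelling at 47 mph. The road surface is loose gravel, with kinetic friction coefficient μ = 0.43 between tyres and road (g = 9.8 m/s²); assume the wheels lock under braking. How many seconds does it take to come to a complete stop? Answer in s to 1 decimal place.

Braking time ≈ 5.0 s

47 mph × 0.44704 = 21.0109 m/s.
a = μg = 0.43 × 9.8 = 4.214 m/s².
Braking time = v/a = 21.0109 / 4.214 = 4.986 s.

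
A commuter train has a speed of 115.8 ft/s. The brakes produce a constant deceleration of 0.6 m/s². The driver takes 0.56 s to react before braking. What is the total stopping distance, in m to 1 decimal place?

115.8 ft/s × 0.3048 = 35.2958 m/s.
Reaction distance = v·t_r = 35.2958 × 0.56 = 19.766 m.
Braking distance = v²/(2a) = 35.2958² / (2 × 0.600) = 1245.793 / 1.200 = 1038.161 m.
Total = 19.766 + 1038.161 = 1057.927 m.

Total stopping distance ≈ 1057.9 m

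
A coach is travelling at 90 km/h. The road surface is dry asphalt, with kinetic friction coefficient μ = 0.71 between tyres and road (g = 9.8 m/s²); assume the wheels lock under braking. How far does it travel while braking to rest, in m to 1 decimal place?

90 km/h ÷ 3.6 = 25.0000 m/s.
a = μg = 0.71 × 9.8 = 6.958 m/s².
Braking distance = v²/(2a) = 25.0000² / (2 × 6.958) = 625.000 / 13.916 = 44.912 m.

Braking distance ≈ 44.9 m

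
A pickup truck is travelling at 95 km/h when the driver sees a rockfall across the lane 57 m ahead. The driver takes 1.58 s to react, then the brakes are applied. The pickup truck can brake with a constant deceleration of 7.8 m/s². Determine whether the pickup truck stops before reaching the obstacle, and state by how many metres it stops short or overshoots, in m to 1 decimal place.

95 km/h ÷ 3.6 = 26.3889 m/s.
Reaction distance = 26.3889 × 1.58 = 41.694 m.
Braking distance = v²/(2a) = 696.374 / 15.600 = 44.639 m.
Total stopping distance = 41.694 + 44.639 = 86.333 m, vs 57 m available — it cannot stop in time and overshoots by 86.333 − 57 = 29.333 m.

No — it overshoots by 29.3 m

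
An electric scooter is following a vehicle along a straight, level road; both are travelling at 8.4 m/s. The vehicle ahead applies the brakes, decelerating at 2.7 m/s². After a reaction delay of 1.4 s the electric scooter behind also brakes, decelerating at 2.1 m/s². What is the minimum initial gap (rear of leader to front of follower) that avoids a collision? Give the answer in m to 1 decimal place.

Leader travels v²/(2a_L) = 70.560 / 5.400 = 13.067 m before stopping.
Follower covers v·t_r = 8.4000 × 1.4 = 11.760 m while reacting, then v²/(2a_F) = 70.560 / 4.200 = 16.800 m while braking, for a total of 11.760 + 16.800 = 28.560 m.
Since a_F ≤ a_L and the follower starts braking later, the follower is never slower than the leader, so the closest approach is when both have stopped.
Minimum gap = 28.560 − 13.067 = 15.493 m.

Minimum gap ≈ 15.5 m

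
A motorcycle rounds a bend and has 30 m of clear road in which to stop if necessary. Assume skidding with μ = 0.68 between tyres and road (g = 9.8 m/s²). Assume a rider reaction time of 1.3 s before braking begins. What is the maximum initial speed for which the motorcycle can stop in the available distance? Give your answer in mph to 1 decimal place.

Maximum speed ≈ 29.4 mph

a = μg = 0.68 × 9.8 = 6.664 m/s².
Stopping distance: v·t_r + v²/(2a) = 30 with t_r = 1.3 s and a = 6.664 m/s².
So v² + 17.326 v − 399.84 = 0.
Positive root: v = −a·t_r + √((a·t_r)² + 2a·d) = −8.663 + √(75.048 + 399.84) = 13.1289 m/s.
13.1289 m/s ÷ 0.44704 = 29.369 mph.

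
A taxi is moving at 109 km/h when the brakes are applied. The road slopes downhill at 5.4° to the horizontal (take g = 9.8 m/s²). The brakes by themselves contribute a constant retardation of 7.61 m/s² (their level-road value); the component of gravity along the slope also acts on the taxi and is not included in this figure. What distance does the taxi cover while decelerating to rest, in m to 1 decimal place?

Braking distance ≈ 68.5 m

109 km/h ÷ 3.6 = 30.2778 m/s.
Gravity along the downhill slope reduces the braking deceleration: a_eff = 7.610 − 9.8·sin 5.4° = 7.610 − 0.922 = 6.688 m/s².
Braking distance = v²/(2a) = 30.2778² / (2 × 6.688) = 916.745 / 13.376 = 68.537 m.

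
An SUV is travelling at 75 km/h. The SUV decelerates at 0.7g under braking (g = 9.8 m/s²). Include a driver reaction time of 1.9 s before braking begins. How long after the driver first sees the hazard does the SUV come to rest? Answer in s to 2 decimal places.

75 km/h ÷ 3.6 = 20.8333 m/s.
a = 0.7 × 9.8 = 6.860 m/s².
Braking time = v/a = 20.8333 / 6.860 = 3.037 s.
Total = 1.9 + 3.037 = 4.937 s.

Total time ≈ 4.94 s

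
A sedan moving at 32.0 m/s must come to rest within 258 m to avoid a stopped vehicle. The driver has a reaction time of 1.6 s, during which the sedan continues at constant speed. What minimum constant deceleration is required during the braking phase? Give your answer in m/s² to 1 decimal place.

Distance covered during reaction = 32.0000 × 1.6 = 51.200 m.
Distance available for braking: 258 − 51.200 = 206.800 m.
v² = 2a·d ⇒ a = v²/(2d) = 32.0000² / (2 × 206.800) = 1024.000 / 413.600 = 2.4758 m/s².

Required deceleration ≈ 2.5 m/s²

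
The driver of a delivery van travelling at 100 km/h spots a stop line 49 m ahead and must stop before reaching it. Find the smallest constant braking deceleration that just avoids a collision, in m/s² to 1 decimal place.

Required deceleration ≈ 7.9 m/s²

100 km/h ÷ 3.6 = 27.7778 m/s.
v² = 2a·d ⇒ a = v²/(2d) = 27.7778² / (2 × 49.000) = 771.606 / 98.000 = 7.8735 m/s².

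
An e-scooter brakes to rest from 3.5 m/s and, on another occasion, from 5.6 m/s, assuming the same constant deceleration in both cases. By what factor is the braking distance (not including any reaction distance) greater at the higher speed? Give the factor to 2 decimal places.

Factor ≈ 2.56

Braking distance d = v²/(2a), so with a fixed, d ∝ v².
Factor = (5.6/3.5)² = 1.6000² = 2.5600.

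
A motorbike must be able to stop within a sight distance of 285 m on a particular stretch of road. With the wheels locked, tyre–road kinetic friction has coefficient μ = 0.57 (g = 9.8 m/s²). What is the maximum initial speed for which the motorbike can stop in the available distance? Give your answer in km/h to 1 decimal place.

Maximum speed ≈ 203.1 km/h

a = μg = 0.57 × 9.8 = 5.586 m/s².
v²/(2a) = d ⇒ v = √(2 × 5.586 × 285) = √3184.02 = 56.4271 m/s.
56.4271 m/s × 3.6 = 203.138 km/h.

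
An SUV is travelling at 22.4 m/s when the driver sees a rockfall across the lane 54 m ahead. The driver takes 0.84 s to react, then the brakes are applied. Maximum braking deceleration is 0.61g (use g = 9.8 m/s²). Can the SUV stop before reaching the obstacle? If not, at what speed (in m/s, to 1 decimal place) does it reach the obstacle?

a = 0.61 × 9.8 = 5.978 m/s².
Reaction distance = 22.4000 × 0.84 = 18.816 m.
Braking distance needed to stop: v²/(2a) = 501.760 / 11.956 = 41.967 m, so total needed = 18.816 + 41.967 = 60.783 m > 54 m — it cannot stop.
Distance remaining when braking begins: 54 − 18.816 = 35.184 m.
v² = v₀² − 2a·d = 501.760 − 2 × 5.978 × 35.184 = 81.100 m²/s².
v = √81.100 = 9.006 m/s.

No — it strikes the obstacle at 9.0 m/s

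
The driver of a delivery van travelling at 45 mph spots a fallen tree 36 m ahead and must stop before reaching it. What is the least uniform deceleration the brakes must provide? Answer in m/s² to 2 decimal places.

45 mph × 0.44704 = 20.1168 m/s.
v² = 2a·d ⇒ a = v²/(2d) = 20.1168² / (2 × 36.000) = 404.686 / 72.000 = 5.6206 m/s².

Required deceleration ≈ 5.62 m/s²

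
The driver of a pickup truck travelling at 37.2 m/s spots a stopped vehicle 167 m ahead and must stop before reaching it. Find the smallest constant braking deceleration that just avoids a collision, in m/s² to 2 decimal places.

Required deceleration ≈ 4.14 m/s²

v² = 2a·d ⇒ a = v²/(2d) = 37.2000² / (2 × 167.000) = 1383.840 / 334.000 = 4.1432 m/s².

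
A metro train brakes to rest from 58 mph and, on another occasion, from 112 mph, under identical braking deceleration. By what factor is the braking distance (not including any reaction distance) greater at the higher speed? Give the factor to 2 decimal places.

Braking distance d = v²/(2a), so with a fixed, d ∝ v².
Factor = (112/58)² = 1.9310² = 3.7288.

Factor ≈ 3.73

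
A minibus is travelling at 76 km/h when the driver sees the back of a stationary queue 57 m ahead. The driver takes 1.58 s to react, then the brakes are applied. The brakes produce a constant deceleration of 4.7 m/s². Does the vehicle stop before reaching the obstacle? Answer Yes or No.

No

76 km/h ÷ 3.6 = 21.1111 m/s.
Reaction distance = 21.1111 × 1.58 = 33.356 m.
Braking distance = v²/(2a) = 445.679 / 9.400 = 47.413 m.
Total stopping distance = 33.356 + 47.413 = 80.769 m, vs 57 m available — it cannot stop in time and overshoots by 80.769 − 57 = 23.769 m.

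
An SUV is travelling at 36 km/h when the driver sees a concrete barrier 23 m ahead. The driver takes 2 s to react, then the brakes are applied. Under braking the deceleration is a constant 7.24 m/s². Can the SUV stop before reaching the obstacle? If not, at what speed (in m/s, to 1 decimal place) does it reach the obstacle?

36 km/h ÷ 3.6 = 10.0000 m/s.
Reaction distance = 10.0000 × 2 = 20.000 m.
Braking distance needed to stop: v²/(2a) = 100.000 / 14.480 = 6.906 m, so total needed = 20.000 + 6.906 = 26.906 m > 23 m — it cannot stop.
Distance remaining when braking begins: 23 − 20.000 = 3.000 m.
v² = v₀² − 2a·d = 100.000 − 2 × 7.240 × 3.000 = 56.560 m²/s².
v = √56.560 = 7.521 m/s.

No — it strikes the obstacle at 7.5 m/s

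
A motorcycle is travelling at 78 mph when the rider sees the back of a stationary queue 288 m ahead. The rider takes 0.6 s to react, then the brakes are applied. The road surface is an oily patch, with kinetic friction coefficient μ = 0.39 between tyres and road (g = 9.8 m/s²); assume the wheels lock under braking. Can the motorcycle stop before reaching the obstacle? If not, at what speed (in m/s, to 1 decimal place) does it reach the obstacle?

78 mph × 0.44704 = 34.8691 m/s.
a = μg = 0.39 × 9.8 = 3.822 m/s².
Reaction distance = 34.8691 × 0.6 = 20.921 m.
Braking distance = v²/(2a) = 1215.854 / 7.644 = 159.060 m.
Total stopping distance = 20.921 + 159.060 = 179.981 m, vs 288 m available — it stops with 288 − 179.981 = 108.019 m to spare.

Yes — it stops about 108.0 m short of the obstacle, so it never reaches it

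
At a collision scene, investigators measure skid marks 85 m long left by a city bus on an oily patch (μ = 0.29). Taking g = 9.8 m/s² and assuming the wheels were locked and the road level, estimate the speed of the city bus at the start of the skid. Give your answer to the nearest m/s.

Initial speed ≈ 22 m/s

Deceleration a = μg = 0.29 × 9.8 = 2.842 m/s².
v = √(2a·d) = √(2 × 2.842 × 85) = √483.140 = 21.9804 m/s.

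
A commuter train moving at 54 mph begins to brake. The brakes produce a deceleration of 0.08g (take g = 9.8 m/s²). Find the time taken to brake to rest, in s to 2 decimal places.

Braking time ≈ 30.79 s

54 mph × 0.44704 = 24.1402 m/s.
a = 0.08 × 9.8 = 0.784 m/s².
Braking time = v/a = 24.1402 / 0.784 = 30.791 s.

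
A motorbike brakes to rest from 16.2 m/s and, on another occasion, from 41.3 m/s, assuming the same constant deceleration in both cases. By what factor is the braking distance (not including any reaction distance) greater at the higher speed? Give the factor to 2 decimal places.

Braking distance d = v²/(2a), so with a fixed, d ∝ v².
Factor = (41.3/16.2)² = 2.5494² = 6.4994.

Factor ≈ 6.50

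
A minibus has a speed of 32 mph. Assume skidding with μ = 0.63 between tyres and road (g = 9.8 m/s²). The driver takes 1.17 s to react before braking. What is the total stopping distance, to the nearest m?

32 mph × 0.44704 = 14.3053 m/s.
a = μg = 0.63 × 9.8 = 6.174 m/s².
Reaction distance = v·t_r = 14.3053 × 1.17 = 16.737 m.
Braking distance = v²/(2a) = 14.3053² / (2 × 6.174) = 204.642 / 12.348 = 16.573 m.
Total = 16.737 + 16.573 = 33.310 m.

Total stopping distance ≈ 33 m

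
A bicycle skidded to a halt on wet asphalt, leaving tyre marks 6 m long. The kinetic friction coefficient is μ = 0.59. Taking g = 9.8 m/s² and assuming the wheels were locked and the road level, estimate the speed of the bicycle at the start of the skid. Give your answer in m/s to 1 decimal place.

Deceleration a = μg = 0.59 × 9.8 = 5.782 m/s².
v = √(2a·d) = √(2 × 5.782 × 6) = √69.384 = 8.3297 m/s.

Initial speed ≈ 8.3 m/s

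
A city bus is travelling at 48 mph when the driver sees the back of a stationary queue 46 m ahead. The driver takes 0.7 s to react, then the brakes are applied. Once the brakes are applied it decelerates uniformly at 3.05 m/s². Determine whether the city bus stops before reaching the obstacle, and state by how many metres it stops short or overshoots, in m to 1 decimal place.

No — it overshoots by 44.5 m

48 mph × 0.44704 = 21.4579 m/s.
Reaction distance = 21.4579 × 0.7 = 15.021 m.
Braking distance = v²/(2a) = 460.441 / 6.100 = 75.482 m.
Total stopping distance = 15.021 + 75.482 = 90.503 m, vs 46 m available — it cannot stop in time and overshoots by 90.503 − 46 = 44.503 m.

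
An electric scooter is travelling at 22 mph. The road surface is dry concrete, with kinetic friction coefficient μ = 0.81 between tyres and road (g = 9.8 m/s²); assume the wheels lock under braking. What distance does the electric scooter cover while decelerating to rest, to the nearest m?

Braking distance ≈ 6 m

22 mph × 0.44704 = 9.8349 m/s.
a = μg = 0.81 × 9.8 = 7.938 m/s².
Braking distance = v²/(2a) = 9.8349² / (2 × 7.938) = 96.725 / 15.876 = 6.093 m.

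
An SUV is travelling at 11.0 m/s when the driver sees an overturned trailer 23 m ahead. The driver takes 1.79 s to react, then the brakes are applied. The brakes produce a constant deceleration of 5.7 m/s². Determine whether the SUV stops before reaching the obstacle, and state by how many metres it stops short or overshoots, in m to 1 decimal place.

No — it overshoots by 7.3 m

Reaction distance = 11.0000 × 1.79 = 19.690 m.
Braking distance = v²/(2a) = 121.000 / 11.400 = 10.614 m.
Total stopping distance = 19.690 + 10.614 = 30.304 m, vs 23 m available — it cannot stop in time and overshoots by 30.304 − 23 = 7.304 m.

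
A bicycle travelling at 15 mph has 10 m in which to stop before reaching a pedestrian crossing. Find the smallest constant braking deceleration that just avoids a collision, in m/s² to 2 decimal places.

15 mph × 0.44704 = 6.7056 m/s.
v² = 2a·d ⇒ a = v²/(2d) = 6.7056² / (2 × 10.000) = 44.965 / 20.000 = 2.2483 m/s².

Required deceleration ≈ 2.25 m/s²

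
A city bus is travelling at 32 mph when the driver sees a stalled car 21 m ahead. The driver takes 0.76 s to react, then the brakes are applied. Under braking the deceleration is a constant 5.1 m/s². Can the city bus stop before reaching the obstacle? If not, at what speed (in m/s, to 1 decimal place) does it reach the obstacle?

32 mph × 0.44704 = 14.3053 m/s.
Reaction distance = 14.3053 × 0.76 = 10.872 m.
Braking distance needed to stop: v²/(2a) = 204.642 / 10.200 = 20.063 m, so total needed = 10.872 + 20.063 = 30.935 m > 21 m — it cannot stop.
Distance remaining when braking begins: 21 − 10.872 = 10.128 m.
v² = v₀² − 2a·d = 204.642 − 2 × 5.100 × 10.128 = 101.336 m²/s².
v = √101.336 = 10.067 m/s.

No — it strikes the obstacle at 10.1 m/s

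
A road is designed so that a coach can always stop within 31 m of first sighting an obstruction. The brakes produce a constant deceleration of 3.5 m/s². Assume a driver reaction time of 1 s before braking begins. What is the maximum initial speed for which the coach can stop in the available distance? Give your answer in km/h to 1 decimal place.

Stopping distance: v·t_r + v²/(2a) = 31 with t_r = 1 s and a = 3.500 m/s².
So v² + 7.000 v − 217.00 = 0.
Positive root: v = −a·t_r + √((a·t_r)² + 2a·d) = −3.500 + √(12.250 + 217.00) = 11.6410 m/s.
11.6410 m/s × 3.6 = 41.908 km/h.

Maximum speed ≈ 41.9 km/h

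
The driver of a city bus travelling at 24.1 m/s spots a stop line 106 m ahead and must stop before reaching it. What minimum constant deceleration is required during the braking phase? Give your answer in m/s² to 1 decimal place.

v² = 2a·d ⇒ a = v²/(2d) = 24.1000² / (2 × 106.000) = 580.810 / 212.000 = 2.7397 m/s².

Required deceleration ≈ 2.7 m/s²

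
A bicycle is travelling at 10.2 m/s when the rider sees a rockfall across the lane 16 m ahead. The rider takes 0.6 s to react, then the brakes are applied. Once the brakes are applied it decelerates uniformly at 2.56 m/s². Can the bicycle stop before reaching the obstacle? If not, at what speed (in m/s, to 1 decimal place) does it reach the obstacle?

Reaction distance = 10.2000 × 0.6 = 6.120 m.
Braking distance needed to stop: v²/(2a) = 104.040 / 5.120 = 20.320 m, so total needed = 6.120 + 20.320 = 26.440 m > 16 m — it cannot stop.
Distance remaining when braking begins: 16 − 6.120 = 9.880 m.
v² = v₀² − 2a·d = 104.040 − 2 × 2.560 × 9.880 = 53.454 m²/s².
v = √53.454 = 7.311 m/s.

No — it strikes the obstacle at 7.3 m/s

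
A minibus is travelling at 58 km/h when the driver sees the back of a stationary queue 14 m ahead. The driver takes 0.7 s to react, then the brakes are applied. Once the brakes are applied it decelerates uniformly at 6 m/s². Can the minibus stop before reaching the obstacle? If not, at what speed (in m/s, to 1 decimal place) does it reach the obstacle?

No — it strikes the obstacle at 15.1 m/s

58 km/h ÷ 3.6 = 16.1111 m/s.
Reaction distance = 16.1111 × 0.7 = 11.278 m.
Braking distance needed to stop: v²/(2a) = 259.568 / 12.000 = 21.631 m, so total needed = 11.278 + 21.631 = 32.909 m > 14 m — it cannot stop.
Distance remaining when braking begins: 14 − 11.278 = 2.722 m.
v² = v₀² − 2a·d = 259.568 − 2 × 6.000 × 2.722 = 226.904 m²/s².
v = √226.904 = 15.063 m/s.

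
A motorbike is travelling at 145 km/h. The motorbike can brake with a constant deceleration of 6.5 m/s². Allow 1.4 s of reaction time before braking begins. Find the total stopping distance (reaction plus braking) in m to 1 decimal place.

Total stopping distance ≈ 181.2 m

145 km/h ÷ 3.6 = 40.2778 m/s.
Reaction distance = v·t_r = 40.2778 × 1.4 = 56.389 m.
Braking distance = v²/(2a) = 40.2778² / (2 × 6.500) = 1622.301 / 13.000 = 124.792 m.
Total = 56.389 + 124.792 = 181.181 m.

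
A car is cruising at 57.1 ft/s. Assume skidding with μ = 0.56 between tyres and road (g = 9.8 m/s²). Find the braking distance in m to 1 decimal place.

Braking distance ≈ 27.6 m

57.1 ft/s × 0.3048 = 17.4041 m/s.
a = μg = 0.56 × 9.8 = 5.488 m/s².
Braking distance = v²/(2a) = 17.4041² / (2 × 5.488) = 302.903 / 10.976 = 27.597 m.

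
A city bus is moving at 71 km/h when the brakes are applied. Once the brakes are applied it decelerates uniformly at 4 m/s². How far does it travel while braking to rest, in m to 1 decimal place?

Braking distance ≈ 48.6 m

71 km/h ÷ 3.6 = 19.7222 m/s.
Braking distance = v²/(2a) = 19.7222² / (2 × 4.000) = 388.965 / 8.000 = 48.621 m.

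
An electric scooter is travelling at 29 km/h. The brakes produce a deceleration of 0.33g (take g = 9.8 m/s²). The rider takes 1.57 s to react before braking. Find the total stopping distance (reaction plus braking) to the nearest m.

29 km/h ÷ 3.6 = 8.0556 m/s.
a = 0.33 × 9.8 = 3.234 m/s².
Reaction distance = v·t_r = 8.0556 × 1.57 = 12.647 m.
Braking distance = v²/(2a) = 8.0556² / (2 × 3.234) = 64.893 / 6.468 = 10.033 m.
Total = 12.647 + 10.033 = 22.680 m.

Total stopping distance ≈ 23 m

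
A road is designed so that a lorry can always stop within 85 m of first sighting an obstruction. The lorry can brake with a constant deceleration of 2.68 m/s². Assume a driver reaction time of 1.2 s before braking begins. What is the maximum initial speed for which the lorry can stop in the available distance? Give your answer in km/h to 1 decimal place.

Maximum speed ≈ 66.1 km/h

Stopping distance: v·t_r + v²/(2a) = 85 with t_r = 1.2 s and a = 2.680 m/s².
So v² + 6.432 v − 455.60 = 0.
Positive root: v = −a·t_r + √((a·t_r)² + 2a·d) = −3.216 + √(10.343 + 455.60) = 18.3697 m/s.
18.3697 m/s × 3.6 = 66.131 km/h.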